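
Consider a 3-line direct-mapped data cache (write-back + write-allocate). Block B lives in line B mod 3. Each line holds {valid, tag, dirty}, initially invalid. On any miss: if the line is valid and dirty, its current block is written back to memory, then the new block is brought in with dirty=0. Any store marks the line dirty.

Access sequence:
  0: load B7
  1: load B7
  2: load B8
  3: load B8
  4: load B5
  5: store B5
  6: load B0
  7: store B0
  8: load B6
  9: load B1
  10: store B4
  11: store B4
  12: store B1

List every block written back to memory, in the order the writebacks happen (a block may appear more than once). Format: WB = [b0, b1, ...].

0: R B7 -> L1 miss  d=-]
1: R B7 -> L1 hit  d=-]
2: R B8 -> L2 miss  d=-]
3: R B8 -> L2 hit  d=-]
4: R B5 -> L2 miss  d=-]
5: W B5 -> L2 hit  d=D]
6: R B0 -> L0 miss  d=-]
7: W B0 -> L0 hit  d=D]
8: R B6 -> L0 miss wb->B0  d=-]
9: R B1 -> L1 miss  d=-]
10: W B4 -> L1 miss  d=D]
11: W B4 -> L1 hit  d=D]
12: W B1 -> L1 miss wb->B4  d=D]

WB = [0, 4]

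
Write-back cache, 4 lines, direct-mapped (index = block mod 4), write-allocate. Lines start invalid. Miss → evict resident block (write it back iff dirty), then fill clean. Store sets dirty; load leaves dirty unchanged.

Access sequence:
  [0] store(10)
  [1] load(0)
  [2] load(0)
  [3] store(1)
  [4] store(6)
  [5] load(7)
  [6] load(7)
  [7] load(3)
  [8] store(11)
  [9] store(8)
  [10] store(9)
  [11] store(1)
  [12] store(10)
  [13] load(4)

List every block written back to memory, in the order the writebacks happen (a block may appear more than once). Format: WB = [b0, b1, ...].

0: W B10 -> L2 miss  d=D]
1: R B0 -> L0 miss  d=-]
2: R B0 -> L0 hit  d=-]
3: W B1 -> L1 miss  d=D]
4: W B6 -> L2 miss wb->B10  d=D]
5: R B7 -> L3 miss  d=-]
6: R B7 -> L3 hit  d=-]
7: R B3 -> L3 miss  d=-]
8: W B11 -> L3 miss  d=D]
9: W B8 -> L0 miss  d=D]
10: W B9 -> L1 miss wb->B1  d=D]
11: W B1 -> L1 miss wb->B9  d=D]
12: W B10 -> L2 miss wb->B6  d=D]
13: R B4 -> L0 miss wb->B8  d=-]

WB = [10, 1, 9, 6, 8]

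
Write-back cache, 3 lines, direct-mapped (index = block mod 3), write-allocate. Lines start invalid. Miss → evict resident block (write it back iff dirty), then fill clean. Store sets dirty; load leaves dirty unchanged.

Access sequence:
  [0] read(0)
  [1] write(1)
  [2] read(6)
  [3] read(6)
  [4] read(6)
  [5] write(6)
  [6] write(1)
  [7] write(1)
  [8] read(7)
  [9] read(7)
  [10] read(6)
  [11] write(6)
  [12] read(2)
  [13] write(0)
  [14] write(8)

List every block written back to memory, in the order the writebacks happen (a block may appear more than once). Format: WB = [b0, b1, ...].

WB = [1, 6]

  0 | R B0 → L0 miss [-]
  1 | W B1 → L1 miss [D]
  2 | R B6 → L0 miss [-]
  3 | R B6 → L0 hit [-]
  4 | R B6 → L0 hit [-]
  5 | W B6 → L0 hit [D]
  6 | W B1 → L1 hit [D]
  7 | W B1 → L1 hit [D]
  8 | R B7 → L1 miss wb→B1 [-]
  9 | R B7 → L1 hit [-]
  10 | R B6 → L0 hit [D]
  11 | W B6 → L0 hit [D]
  12 | R B2 → L2 miss [-]
  13 | W B0 → L0 miss wb→B6 [D]
  14 | W B8 → L2 miss [D]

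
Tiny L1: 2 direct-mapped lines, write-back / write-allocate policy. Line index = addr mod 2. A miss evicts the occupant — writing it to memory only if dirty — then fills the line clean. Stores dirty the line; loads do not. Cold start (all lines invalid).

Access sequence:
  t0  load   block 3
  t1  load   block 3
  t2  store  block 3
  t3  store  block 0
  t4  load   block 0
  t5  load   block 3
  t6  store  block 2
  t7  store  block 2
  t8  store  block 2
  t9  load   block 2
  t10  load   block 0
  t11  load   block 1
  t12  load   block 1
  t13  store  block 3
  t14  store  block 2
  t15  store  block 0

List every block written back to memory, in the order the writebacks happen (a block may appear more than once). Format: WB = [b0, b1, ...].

0: R B3 → L1 miss [-]
1: R B3 → L1 hit [-]
2: W B3 → L1 hit [D]
3: W B0 → L0 miss [D]
4: R B0 → L0 hit [D]
5: R B3 → L1 hit [D]
6: W B2 → L0 miss wb→B0 [D]
7: W B2 → L0 hit [D]
8: W B2 → L0 hit [D]
9: R B2 → L0 hit [D]
10: R B0 → L0 miss wb→B2 [-]
11: R B1 → L1 miss wb→B3 [-]
12: R B1 → L1 hit [-]
13: W B3 → L1 miss [D]
14: W B2 → L0 miss [D]
15: W B0 → L0 miss wb→B2 [D]

WB = [0, 2, 3, 2]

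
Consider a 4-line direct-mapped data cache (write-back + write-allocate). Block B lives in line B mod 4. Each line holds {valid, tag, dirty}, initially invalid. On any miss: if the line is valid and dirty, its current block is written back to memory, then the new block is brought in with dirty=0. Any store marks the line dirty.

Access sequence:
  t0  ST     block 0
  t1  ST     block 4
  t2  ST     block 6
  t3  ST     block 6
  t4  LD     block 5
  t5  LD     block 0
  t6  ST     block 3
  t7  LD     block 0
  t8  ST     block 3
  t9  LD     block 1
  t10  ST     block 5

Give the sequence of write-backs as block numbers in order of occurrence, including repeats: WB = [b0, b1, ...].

0: W B0 → L0 miss [D]
1: W B4 → L0 miss wb→B0 [D]
2: W B6 → L2 miss [D]
3: W B6 → L2 hit [D]
4: R B5 → L1 miss [-]
5: R B0 → L0 miss wb→B4 [-]
6: W B3 → L3 miss [D]
7: R B0 → L0 hit [-]
8: W B3 → L3 hit [D]
9: R B1 → L1 miss [-]
10: W B5 → L1 miss [D]

WB = [0, 4]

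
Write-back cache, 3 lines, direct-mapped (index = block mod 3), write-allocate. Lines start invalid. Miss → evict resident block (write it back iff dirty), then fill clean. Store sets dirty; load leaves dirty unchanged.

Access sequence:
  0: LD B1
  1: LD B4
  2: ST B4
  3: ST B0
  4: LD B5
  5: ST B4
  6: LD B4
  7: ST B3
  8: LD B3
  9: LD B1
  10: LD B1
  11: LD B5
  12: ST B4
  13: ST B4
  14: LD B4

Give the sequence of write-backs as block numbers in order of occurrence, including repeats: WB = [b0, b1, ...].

0: R B1 → L1 miss [-]
1: R B4 → L1 miss [-]
2: W B4 → L1 hit [D]
3: W B0 → L0 miss [D]
4: R B5 → L2 miss [-]
5: W B4 → L1 hit [D]
6: R B4 → L1 hit [D]
7: W B3 → L0 miss wb→B0 [D]
8: R B3 → L0 hit [D]
9: R B1 → L1 miss wb→B4 [-]
10: R B1 → L1 hit [-]
11: R B5 → L2 hit [-]
12: W B4 → L1 miss [D]
13: W B4 → L1 hit [D]
14: R B4 → L1 hit [D]

WB = [0, 4]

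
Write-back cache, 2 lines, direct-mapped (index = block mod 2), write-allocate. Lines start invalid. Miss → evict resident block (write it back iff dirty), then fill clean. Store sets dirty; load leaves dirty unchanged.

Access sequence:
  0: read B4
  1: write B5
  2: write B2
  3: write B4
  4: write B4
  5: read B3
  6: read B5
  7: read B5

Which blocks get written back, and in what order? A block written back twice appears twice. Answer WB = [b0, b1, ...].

WB = [2, 5]

0: R B4 -> L0 miss  d=-]
1: W B5 -> L1 miss  d=D]
2: W B2 -> L0 miss  d=D]
3: W B4 -> L0 miss wb->B2  d=D]
4: W B4 -> L0 hit  d=D]
5: R B3 -> L1 miss wb->B5  d=-]
6: R B5 -> L1 miss  d=-]
7: R B5 -> L1 hit  d=-]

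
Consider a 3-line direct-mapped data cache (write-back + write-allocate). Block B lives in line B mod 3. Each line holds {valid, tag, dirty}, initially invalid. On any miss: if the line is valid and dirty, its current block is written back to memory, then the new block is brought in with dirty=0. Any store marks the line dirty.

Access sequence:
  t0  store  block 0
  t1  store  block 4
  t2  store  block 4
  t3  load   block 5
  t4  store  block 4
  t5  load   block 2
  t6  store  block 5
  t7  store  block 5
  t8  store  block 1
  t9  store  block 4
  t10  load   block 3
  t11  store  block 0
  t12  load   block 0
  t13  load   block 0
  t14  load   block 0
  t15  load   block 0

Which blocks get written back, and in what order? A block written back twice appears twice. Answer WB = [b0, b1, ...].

WB = [4, 1, 0]

0: W B0 → L0 miss [D]
1: W B4 → L1 miss [D]
2: W B4 → L1 hit [D]
3: R B5 → L2 miss [-]
4: W B4 → L1 hit [D]
5: R B2 → L2 miss [-]
6: W B5 → L2 miss [D]
7: W B5 → L2 hit [D]
8: W B1 → L1 miss wb→B4 [D]
9: W B4 → L1 miss wb→B1 [D]
10: R B3 → L0 miss wb→B0 [-]
11: W B0 → L0 miss [D]
12: R B0 → L0 hit [D]
13: R B0 → L0 hit [D]
14: R B0 → L0 hit [D]
15: R B0 → L0 hit [D]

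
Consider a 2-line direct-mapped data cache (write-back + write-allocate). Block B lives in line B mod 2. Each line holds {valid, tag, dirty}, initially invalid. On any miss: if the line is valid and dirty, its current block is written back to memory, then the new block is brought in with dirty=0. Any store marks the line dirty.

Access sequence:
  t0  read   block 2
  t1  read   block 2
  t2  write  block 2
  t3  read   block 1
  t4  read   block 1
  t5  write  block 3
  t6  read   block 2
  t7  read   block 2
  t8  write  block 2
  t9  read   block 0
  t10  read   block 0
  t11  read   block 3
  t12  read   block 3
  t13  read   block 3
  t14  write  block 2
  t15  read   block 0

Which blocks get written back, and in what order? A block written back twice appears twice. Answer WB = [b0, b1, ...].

0: R B2 → L0 miss [-]
1: R B2 → L0 hit [-]
2: W B2 → L0 hit [D]
3: R B1 → L1 miss [-]
4: R B1 → L1 hit [-]
5: W B3 → L1 miss [D]
6: R B2 → L0 hit [D]
7: R B2 → L0 hit [D]
8: W B2 → L0 hit [D]
9: R B0 → L0 miss wb→B2 [-]
10: R B0 → L0 hit [-]
11: R B3 → L1 hit [D]
12: R B3 → L1 hit [D]
13: R B3 → L1 hit [D]
14: W B2 → L0 miss [D]
15: R B0 → L0 miss wb→B2 [-]

WB = [2, 2]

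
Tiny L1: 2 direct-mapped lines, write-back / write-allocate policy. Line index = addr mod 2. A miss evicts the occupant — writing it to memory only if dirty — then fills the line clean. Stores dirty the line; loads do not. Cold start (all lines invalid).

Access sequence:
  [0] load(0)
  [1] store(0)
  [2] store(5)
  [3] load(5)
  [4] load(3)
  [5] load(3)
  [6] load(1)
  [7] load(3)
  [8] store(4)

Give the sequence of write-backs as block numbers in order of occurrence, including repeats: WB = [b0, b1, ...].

0: R B0 → L0 miss [-]
1: W B0 → L0 hit [D]
2: W B5 → L1 miss [D]
3: R B5 → L1 hit [D]
4: R B3 → L1 miss wb→B5 [-]
5: R B3 → L1 hit [-]
6: R B1 → L1 miss [-]
7: R B3 → L1 miss [-]
8: W B4 → L0 miss wb→B0 [D]

WB = [5, 0]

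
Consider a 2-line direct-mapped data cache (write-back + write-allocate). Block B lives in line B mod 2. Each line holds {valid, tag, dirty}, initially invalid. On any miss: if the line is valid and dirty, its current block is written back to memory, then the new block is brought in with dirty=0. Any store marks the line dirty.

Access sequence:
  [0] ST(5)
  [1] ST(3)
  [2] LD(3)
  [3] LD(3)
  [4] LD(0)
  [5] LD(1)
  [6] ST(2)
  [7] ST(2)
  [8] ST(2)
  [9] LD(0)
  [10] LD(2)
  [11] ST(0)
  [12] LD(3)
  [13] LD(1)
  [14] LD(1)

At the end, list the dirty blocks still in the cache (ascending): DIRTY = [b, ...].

0: W B5 -> L1 miss  d=D]
1: W B3 -> L1 miss wb->B5  d=D]
2: R B3 -> L1 hit  d=D]
3: R B3 -> L1 hit  d=D]
4: R B0 -> L0 miss  d=-]
5: R B1 -> L1 miss wb->B3  d=-]
6: W B2 -> L0 miss  d=D]
7: W B2 -> L0 hit  d=D]
8: W B2 -> L0 hit  d=D]
9: R B0 -> L0 miss wb->B2  d=-]
10: R B2 -> L0 miss  d=-]
11: W B0 -> L0 miss  d=D]
12: R B3 -> L1 miss  d=-]
13: R B1 -> L1 miss  d=-]
14: R B1 -> L1 hit  d=-]

DIRTY = [0]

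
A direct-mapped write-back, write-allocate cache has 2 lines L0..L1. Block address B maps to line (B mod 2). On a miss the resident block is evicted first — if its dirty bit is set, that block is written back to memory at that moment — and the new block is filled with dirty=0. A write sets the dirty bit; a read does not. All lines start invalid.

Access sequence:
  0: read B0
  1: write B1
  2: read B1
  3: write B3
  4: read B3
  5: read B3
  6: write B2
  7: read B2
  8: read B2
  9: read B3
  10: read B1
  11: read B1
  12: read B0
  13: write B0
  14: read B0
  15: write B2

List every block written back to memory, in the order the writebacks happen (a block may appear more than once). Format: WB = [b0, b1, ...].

0: R B0 → L0 miss [-]
1: W B1 → L1 miss [D]
2: R B1 → L1 hit [D]
3: W B3 → L1 miss wb→B1 [D]
4: R B3 → L1 hit [D]
5: R B3 → L1 hit [D]
6: W B2 → L0 miss [D]
7: R B2 → L0 hit [D]
8: R B2 → L0 hit [D]
9: R B3 → L1 hit [D]
10: R B1 → L1 miss wb→B3 [-]
11: R B1 → L1 hit [-]
12: R B0 → L0 miss wb→B2 [-]
13: W B0 → L0 hit [D]
14: R B0 → L0 hit [D]
15: W B2 → L0 miss wb→B0 [D]

WB = [1, 3, 2, 0]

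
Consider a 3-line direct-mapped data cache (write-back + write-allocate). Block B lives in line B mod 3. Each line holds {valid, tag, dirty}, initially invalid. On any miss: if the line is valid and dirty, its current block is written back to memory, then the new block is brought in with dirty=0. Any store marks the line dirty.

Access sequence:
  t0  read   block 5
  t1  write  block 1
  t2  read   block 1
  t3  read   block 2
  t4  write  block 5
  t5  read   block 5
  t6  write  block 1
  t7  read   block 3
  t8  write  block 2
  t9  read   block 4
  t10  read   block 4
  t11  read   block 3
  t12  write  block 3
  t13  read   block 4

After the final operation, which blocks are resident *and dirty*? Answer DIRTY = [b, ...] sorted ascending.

0: R B5 → L2 miss [-]
1: W B1 → L1 miss [D]
2: R B1 → L1 hit [D]
3: R B2 → L2 miss [-]
4: W B5 → L2 miss [D]
5: R B5 → L2 hit [D]
6: W B1 → L1 hit [D]
7: R B3 → L0 miss [-]
8: W B2 → L2 miss wb→B5 [D]
9: R B4 → L1 miss wb→B1 [-]
10: R B4 → L1 hit [-]
11: R B3 → L0 hit [-]
12: W B3 → L0 hit [D]
13: R B4 → L1 hit [-]

DIRTY = [2, 3]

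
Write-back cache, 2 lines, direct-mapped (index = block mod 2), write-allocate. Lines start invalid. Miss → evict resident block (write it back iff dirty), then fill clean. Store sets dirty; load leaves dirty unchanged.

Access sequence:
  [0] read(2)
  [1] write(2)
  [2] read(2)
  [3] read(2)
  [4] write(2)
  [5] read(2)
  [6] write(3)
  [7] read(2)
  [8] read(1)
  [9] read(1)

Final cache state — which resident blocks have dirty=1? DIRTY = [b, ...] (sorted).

DIRTY = [2]

  0 | R B2 → L0 miss [-]
  1 | W B2 → L0 hit [D]
  2 | R B2 → L0 hit [D]
  3 | R B2 → L0 hit [D]
  4 | W B2 → L0 hit [D]
  5 | R B2 → L0 hit [D]
  6 | W B3 → L1 miss [D]
  7 | R B2 → L0 hit [D]
  8 | R B1 → L1 miss wb→B3 [-]
  9 | R B1 → L1 hit [-]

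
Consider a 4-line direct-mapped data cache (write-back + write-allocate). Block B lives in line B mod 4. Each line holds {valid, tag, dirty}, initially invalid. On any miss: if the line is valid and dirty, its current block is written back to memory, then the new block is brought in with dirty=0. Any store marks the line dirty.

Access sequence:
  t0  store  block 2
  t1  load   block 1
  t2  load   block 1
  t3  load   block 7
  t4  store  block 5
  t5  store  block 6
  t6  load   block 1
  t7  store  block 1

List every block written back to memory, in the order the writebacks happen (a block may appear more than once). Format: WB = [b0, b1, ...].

0: W B2 -> L2 miss  d=D]
1: R B1 -> L1 miss  d=-]
2: R B1 -> L1 hit  d=-]
3: R B7 -> L3 miss  d=-]
4: W B5 -> L1 miss  d=D]
5: W B6 -> L2 miss wb->B2  d=D]
6: R B1 -> L1 miss wb->B5  d=-]
7: W B1 -> L1 hit  d=D]

WB = [2, 5]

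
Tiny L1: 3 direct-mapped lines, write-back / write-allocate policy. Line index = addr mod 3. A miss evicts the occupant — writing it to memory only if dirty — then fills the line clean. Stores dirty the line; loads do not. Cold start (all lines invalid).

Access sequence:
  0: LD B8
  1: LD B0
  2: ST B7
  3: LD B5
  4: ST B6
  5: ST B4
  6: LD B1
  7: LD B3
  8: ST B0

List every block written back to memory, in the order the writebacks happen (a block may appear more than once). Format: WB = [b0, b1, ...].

  0 | R B8 → L2 miss [-]
  1 | R B0 → L0 miss [-]
  2 | W B7 → L1 miss [D]
  3 | R B5 → L2 miss [-]
  4 | W B6 → L0 miss [D]
  5 | W B4 → L1 miss wb→B7 [D]
  6 | R B1 → L1 miss wb→B4 [-]
  7 | R B3 → L0 miss wb→B6 [-]
  8 | W B0 → L0 miss [D]

WB = [7, 4, 6]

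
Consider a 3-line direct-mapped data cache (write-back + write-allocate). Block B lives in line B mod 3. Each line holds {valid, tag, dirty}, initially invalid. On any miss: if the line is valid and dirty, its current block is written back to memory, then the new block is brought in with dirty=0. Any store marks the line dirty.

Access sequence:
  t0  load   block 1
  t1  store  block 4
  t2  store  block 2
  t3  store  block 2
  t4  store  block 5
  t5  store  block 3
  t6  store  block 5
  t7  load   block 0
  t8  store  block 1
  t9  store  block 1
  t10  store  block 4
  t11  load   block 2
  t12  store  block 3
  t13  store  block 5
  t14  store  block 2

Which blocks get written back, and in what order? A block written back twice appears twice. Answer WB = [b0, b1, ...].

  0 | R B1 → L1 miss [-]
  1 | W B4 → L1 miss [D]
  2 | W B2 → L2 miss [D]
  3 | W B2 → L2 hit [D]
  4 | W B5 → L2 miss wb→B2 [D]
  5 | W B3 → L0 miss [D]
  6 | W B5 → L2 hit [D]
  7 | R B0 → L0 miss wb→B3 [-]
  8 | W B1 → L1 miss wb→B4 [D]
  9 | W B1 → L1 hit [D]
  10 | W B4 → L1 miss wb→B1 [D]
  11 | R B2 → L2 miss wb→B5 [-]
  12 | W B3 → L0 miss [D]
  13 | W B5 → L2 miss [D]
  14 | W B2 → L2 miss wb→B5 [D]

WB = [2, 3, 4, 1, 5, 5]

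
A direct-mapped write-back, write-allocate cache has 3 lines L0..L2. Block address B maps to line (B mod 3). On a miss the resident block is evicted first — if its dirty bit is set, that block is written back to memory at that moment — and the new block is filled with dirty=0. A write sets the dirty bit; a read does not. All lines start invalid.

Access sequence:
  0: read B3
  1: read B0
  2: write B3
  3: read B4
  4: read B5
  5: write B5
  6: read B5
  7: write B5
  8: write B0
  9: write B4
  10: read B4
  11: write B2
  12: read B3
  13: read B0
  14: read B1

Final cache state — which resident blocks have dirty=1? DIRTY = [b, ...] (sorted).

DIRTY = [2]

  0 | R B3 → L0 miss [-]
  1 | R B0 → L0 miss [-]
  2 | W B3 → L0 miss [D]
  3 | R B4 → L1 miss [-]
  4 | R B5 → L2 miss [-]
  5 | W B5 → L2 hit [D]
  6 | R B5 → L2 hit [D]
  7 | W B5 → L2 hit [D]
  8 | W B0 → L0 miss wb→B3 [D]
  9 | W B4 → L1 hit [D]
  10 | R B4 → L1 hit [D]
  11 | W B2 → L2 miss wb→B5 [D]
  12 | R B3 → L0 miss wb→B0 [-]
  13 | R B0 → L0 miss [-]
  14 | R B1 → L1 miss wb→B4 [-]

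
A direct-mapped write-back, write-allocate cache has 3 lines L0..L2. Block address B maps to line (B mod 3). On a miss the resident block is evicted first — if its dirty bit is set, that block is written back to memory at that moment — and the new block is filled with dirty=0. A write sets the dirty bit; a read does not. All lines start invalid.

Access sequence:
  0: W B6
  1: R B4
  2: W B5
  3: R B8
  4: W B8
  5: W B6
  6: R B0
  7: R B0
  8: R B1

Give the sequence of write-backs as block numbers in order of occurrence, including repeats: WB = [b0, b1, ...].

WB = [5, 6]

  0 | W B6 → L0 miss [D]
  1 | R B4 → L1 miss [-]
  2 | W B5 → L2 miss [D]
  3 | R B8 → L2 miss wb→B5 [-]
  4 | W B8 → L2 hit [D]
  5 | W B6 → L0 hit [D]
  6 | R B0 → L0 miss wb→B6 [-]
  7 | R B0 → L0 hit [-]
  8 | R B1 → L1 miss [-]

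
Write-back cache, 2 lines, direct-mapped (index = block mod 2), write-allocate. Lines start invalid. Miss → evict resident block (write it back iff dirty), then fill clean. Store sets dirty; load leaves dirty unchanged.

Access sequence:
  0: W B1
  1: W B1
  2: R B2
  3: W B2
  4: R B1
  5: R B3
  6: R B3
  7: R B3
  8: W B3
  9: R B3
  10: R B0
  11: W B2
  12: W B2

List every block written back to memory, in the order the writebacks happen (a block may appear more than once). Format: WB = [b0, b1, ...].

0: W B1 -> L1 miss  d=D]
1: W B1 -> L1 hit  d=D]
2: R B2 -> L0 miss  d=-]
3: W B2 -> L0 hit  d=D]
4: R B1 -> L1 hit  d=D]
5: R B3 -> L1 miss wb->B1  d=-]
6: R B3 -> L1 hit  d=-]
7: R B3 -> L1 hit  d=-]
8: W B3 -> L1 hit  d=D]
9: R B3 -> L1 hit  d=D]
10: R B0 -> L0 miss wb->B2  d=-]
11: W B2 -> L0 miss  d=D]
12: W B2 -> L0 hit  d=D]

WB = [1, 2]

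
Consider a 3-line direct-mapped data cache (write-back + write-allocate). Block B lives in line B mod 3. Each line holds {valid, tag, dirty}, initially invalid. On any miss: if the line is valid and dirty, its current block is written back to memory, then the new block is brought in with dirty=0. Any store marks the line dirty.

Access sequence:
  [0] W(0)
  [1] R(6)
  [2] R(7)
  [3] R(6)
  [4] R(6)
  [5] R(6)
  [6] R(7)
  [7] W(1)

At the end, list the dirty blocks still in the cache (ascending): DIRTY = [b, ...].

DIRTY = [1]

  0 | W B0 → L0 miss [D]
  1 | R B6 → L0 miss wb→B0 [-]
  2 | R B7 → L1 miss [-]
  3 | R B6 → L0 hit [-]
  4 | R B6 → L0 hit [-]
  5 | R B6 → L0 hit [-]
  6 | R B7 → L1 hit [-]
  7 | W B1 → L1 miss [D]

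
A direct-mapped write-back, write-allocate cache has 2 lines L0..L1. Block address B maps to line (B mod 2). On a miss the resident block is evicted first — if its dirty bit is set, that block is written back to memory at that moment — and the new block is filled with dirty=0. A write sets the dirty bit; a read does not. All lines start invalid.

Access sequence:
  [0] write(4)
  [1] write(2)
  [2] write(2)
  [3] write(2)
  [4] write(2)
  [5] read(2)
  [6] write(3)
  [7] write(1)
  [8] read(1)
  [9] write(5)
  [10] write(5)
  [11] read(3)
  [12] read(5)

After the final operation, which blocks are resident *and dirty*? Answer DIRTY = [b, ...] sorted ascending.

  0 | W B4 → L0 miss [D]
  1 | W B2 → L0 miss wb→B4 [D]
  2 | W B2 → L0 hit [D]
  3 | W B2 → L0 hit [D]
  4 | W B2 → L0 hit [D]
  5 | R B2 → L0 hit [D]
  6 | W B3 → L1 miss [D]
  7 | W B1 → L1 miss wb→B3 [D]
  8 | R B1 → L1 hit [D]
  9 | W B5 → L1 miss wb→B1 [D]
  10 | W B5 → L1 hit [D]
  11 | R B3 → L1 miss wb→B5 [-]
  12 | R B5 → L1 miss [-]

DIRTY = [2]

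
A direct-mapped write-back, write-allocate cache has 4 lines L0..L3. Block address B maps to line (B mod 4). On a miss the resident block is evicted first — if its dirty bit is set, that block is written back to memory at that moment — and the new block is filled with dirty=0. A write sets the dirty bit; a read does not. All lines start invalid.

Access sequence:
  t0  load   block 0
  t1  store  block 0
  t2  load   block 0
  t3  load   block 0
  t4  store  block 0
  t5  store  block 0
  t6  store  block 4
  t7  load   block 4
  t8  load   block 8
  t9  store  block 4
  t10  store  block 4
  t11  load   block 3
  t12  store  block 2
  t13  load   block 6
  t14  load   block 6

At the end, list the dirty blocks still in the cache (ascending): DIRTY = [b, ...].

DIRTY = [4]

  0 | R B0 → L0 miss [-]
  1 | W B0 → L0 hit [D]
  2 | R B0 → L0 hit [D]
  3 | R B0 → L0 hit [D]
  4 | W B0 → L0 hit [D]
  5 | W B0 → L0 hit [D]
  6 | W B4 → L0 miss wb→B0 [D]
  7 | R B4 → L0 hit [D]
  8 | R B8 → L0 miss wb→B4 [-]
  9 | W B4 → L0 miss [D]
  10 | W B4 → L0 hit [D]
  11 | R B3 → L3 miss [-]
  12 | W B2 → L2 miss [D]
  13 | R B6 → L2 miss wb→B2 [-]
  14 | R B6 → L2 hit [-]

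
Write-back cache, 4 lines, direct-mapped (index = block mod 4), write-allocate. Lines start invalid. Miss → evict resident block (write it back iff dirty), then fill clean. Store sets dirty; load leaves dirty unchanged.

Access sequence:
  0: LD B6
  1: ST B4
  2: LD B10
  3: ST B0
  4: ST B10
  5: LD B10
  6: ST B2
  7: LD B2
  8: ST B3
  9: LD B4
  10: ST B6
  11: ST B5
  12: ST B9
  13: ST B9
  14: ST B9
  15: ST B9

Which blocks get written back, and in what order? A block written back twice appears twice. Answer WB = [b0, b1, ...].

0: R B6 → L2 miss [-]
1: W B4 → L0 miss [D]
2: R B10 → L2 miss [-]
3: W B0 → L0 miss wb→B4 [D]
4: W B10 → L2 hit [D]
5: R B10 → L2 hit [D]
6: W B2 → L2 miss wb→B10 [D]
7: R B2 → L2 hit [D]
8: W B3 → L3 miss [D]
9: R B4 → L0 miss wb→B0 [-]
10: W B6 → L2 miss wb→B2 [D]
11: W B5 → L1 miss [D]
12: W B9 → L1 miss wb→B5 [D]
13: W B9 → L1 hit [D]
14: W B9 → L1 hit [D]
15: W B9 → L1 hit [D]

WB = [4, 10, 0, 2, 5]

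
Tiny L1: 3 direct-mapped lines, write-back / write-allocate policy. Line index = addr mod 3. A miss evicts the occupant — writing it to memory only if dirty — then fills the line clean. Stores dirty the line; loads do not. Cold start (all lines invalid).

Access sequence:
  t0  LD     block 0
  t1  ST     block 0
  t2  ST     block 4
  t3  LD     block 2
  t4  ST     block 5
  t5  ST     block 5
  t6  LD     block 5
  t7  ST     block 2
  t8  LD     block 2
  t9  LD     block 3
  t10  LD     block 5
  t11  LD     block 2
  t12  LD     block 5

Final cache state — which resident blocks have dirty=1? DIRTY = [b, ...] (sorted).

DIRTY = [4]

  0 | R B0 → L0 miss [-]
  1 | W B0 → L0 hit [D]
  2 | W B4 → L1 miss [D]
  3 | R B2 → L2 miss [-]
  4 | W B5 → L2 miss [D]
  5 | W B5 → L2 hit [D]
  6 | R B5 → L2 hit [D]
  7 | W B2 → L2 miss wb→B5 [D]
  8 | R B2 → L2 hit [D]
  9 | R B3 → L0 miss wb→B0 [-]
  10 | R B5 → L2 miss wb→B2 [-]
  11 | R B2 → L2 miss [-]
  12 | R B5 → L2 miss [-]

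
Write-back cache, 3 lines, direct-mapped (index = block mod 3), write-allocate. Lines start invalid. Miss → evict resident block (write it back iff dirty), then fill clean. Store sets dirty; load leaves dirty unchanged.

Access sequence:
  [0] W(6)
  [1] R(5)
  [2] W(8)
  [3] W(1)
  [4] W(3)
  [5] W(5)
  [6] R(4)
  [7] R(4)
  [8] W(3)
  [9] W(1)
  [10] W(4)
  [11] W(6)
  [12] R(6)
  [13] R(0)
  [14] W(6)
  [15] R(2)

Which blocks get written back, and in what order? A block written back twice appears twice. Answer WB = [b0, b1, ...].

WB = [6, 8, 1, 1, 3, 6, 5]

0: W B6 -> L0 miss  d=D]
1: R B5 -> L2 miss  d=-]
2: W B8 -> L2 miss  d=D]
3: W B1 -> L1 miss  d=D]
4: W B3 -> L0 miss wb->B6  d=D]
5: W B5 -> L2 miss wb->B8  d=D]
6: R B4 -> L1 miss wb->B1  d=-]
7: R B4 -> L1 hit  d=-]
8: W B3 -> L0 hit  d=D]
9: W B1 -> L1 miss  d=D]
10: W B4 -> L1 miss wb->B1  d=D]
11: W B6 -> L0 miss wb->B3  d=D]
12: R B6 -> L0 hit  d=D]
13: R B0 -> L0 miss wb->B6  d=-]
14: W B6 -> L0 miss  d=D]
15: R B2 -> L2 miss wb->B5  d=-]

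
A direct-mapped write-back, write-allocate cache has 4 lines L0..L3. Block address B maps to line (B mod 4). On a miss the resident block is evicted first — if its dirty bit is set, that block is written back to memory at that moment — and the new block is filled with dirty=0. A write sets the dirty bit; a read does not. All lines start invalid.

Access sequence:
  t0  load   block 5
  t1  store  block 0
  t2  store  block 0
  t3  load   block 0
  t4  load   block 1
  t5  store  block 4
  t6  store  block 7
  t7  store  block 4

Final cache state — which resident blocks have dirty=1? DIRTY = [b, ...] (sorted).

0: R B5 -> L1 miss  d=-]
1: W B0 -> L0 miss  d=D]
2: W B0 -> L0 hit  d=D]
3: R B0 -> L0 hit  d=D]
4: R B1 -> L1 miss  d=-]
5: W B4 -> L0 miss wb->B0  d=D]
6: W B7 -> L3 miss  d=D]
7: W B4 -> L0 hit  d=D]

DIRTY = [4, 7]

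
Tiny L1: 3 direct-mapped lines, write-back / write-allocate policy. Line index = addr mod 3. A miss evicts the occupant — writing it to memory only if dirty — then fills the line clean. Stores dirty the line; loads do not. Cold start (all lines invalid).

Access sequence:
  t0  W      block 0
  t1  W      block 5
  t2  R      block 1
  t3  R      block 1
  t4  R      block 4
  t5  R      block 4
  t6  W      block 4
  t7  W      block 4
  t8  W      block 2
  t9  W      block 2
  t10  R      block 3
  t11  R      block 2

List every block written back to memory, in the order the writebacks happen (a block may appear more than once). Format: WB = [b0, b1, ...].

0: W B0 -> L0 miss  d=D]
1: W B5 -> L2 miss  d=D]
2: R B1 -> L1 miss  d=-]
3: R B1 -> L1 hit  d=-]
4: R B4 -> L1 miss  d=-]
5: R B4 -> L1 hit  d=-]
6: W B4 -> L1 hit  d=D]
7: W B4 -> L1 hit  d=D]
8: W B2 -> L2 miss wb->B5  d=D]
9: W B2 -> L2 hit  d=D]
10: R B3 -> L0 miss wb->B0  d=-]
11: R B2 -> L2 hit  d=D]

WB = [5, 0]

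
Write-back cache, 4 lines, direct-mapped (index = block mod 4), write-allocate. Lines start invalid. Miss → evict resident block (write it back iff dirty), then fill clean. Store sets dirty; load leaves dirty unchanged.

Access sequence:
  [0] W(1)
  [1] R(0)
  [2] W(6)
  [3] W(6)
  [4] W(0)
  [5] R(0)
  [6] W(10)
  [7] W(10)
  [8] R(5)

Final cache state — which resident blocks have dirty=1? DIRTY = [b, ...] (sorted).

DIRTY = [0, 10]

0: W B1 → L1 miss [D]
1: R B0 → L0 miss [-]
2: W B6 → L2 miss [D]
3: W B6 → L2 hit [D]
4: W B0 → L0 hit [D]
5: R B0 → L0 hit [D]
6: W B10 → L2 miss wb→B6 [D]
7: W B10 → L2 hit [D]
8: R B5 → L1 miss wb→B1 [-]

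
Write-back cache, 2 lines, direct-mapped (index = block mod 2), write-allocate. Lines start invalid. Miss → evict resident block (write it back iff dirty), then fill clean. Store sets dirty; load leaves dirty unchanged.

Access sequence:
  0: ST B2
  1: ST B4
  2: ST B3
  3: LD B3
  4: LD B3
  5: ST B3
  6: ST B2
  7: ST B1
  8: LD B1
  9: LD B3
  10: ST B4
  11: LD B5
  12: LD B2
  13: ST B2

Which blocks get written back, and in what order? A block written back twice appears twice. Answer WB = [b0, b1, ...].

  0 | W B2 → L0 miss [D]
  1 | W B4 → L0 miss wb→B2 [D]
  2 | W B3 → L1 miss [D]
  3 | R B3 → L1 hit [D]
  4 | R B3 → L1 hit [D]
  5 | W B3 → L1 hit [D]
  6 | W B2 → L0 miss wb→B4 [D]
  7 | W B1 → L1 miss wb→B3 [D]
  8 | R B1 → L1 hit [D]
  9 | R B3 → L1 miss wb→B1 [-]
  10 | W B4 → L0 miss wb→B2 [D]
  11 | R B5 → L1 miss [-]
  12 | R B2 → L0 miss wb→B4 [-]
  13 | W B2 → L0 hit [D]

WB = [2, 4, 3, 1, 2, 4]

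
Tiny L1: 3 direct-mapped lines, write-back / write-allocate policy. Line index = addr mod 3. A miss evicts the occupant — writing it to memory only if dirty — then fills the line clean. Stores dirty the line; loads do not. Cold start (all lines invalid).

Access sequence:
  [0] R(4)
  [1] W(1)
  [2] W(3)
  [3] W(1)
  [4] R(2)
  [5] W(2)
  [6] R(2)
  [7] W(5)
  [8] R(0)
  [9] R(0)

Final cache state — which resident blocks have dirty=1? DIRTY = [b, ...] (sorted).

DIRTY = [1, 5]

  0 | R B4 → L1 miss [-]
  1 | W B1 → L1 miss [D]
  2 | W B3 → L0 miss [D]
  3 | W B1 → L1 hit [D]
  4 | R B2 → L2 miss [-]
  5 | W B2 → L2 hit [D]
  6 | R B2 → L2 hit [D]
  7 | W B5 → L2 miss wb→B2 [D]
  8 | R B0 → L0 miss wb→B3 [-]
  9 | R B0 → L0 hit [-]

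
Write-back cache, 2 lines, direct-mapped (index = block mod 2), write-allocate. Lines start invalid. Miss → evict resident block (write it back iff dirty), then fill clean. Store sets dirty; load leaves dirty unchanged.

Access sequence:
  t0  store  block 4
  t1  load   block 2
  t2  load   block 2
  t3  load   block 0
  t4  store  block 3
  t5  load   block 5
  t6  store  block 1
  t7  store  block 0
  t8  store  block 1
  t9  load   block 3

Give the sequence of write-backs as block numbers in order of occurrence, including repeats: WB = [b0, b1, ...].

WB = [4, 3, 1]

0: W B4 -> L0 miss  d=D]
1: R B2 -> L0 miss wb->B4  d=-]
2: R B2 -> L0 hit  d=-]
3: R B0 -> L0 miss  d=-]
4: W B3 -> L1 miss  d=D]
5: R B5 -> L1 miss wb->B3  d=-]
6: W B1 -> L1 miss  d=D]
7: W B0 -> L0 hit  d=D]
8: W B1 -> L1 hit  d=D]
9: R B3 -> L1 miss wb->B1  d=-]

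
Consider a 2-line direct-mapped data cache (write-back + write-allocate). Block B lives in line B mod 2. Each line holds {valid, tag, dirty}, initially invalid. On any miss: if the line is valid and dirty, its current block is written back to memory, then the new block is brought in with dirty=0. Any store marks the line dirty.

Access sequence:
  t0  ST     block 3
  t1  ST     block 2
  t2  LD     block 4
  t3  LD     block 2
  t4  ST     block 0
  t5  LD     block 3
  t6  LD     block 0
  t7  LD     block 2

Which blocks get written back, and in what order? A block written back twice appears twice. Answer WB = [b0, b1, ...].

  0 | W B3 → L1 miss [D]
  1 | W B2 → L0 miss [D]
  2 | R B4 → L0 miss wb→B2 [-]
  3 | R B2 → L0 miss [-]
  4 | W B0 → L0 miss [D]
  5 | R B3 → L1 hit [D]
  6 | R B0 → L0 hit [D]
  7 | R B2 → L0 miss wb→B0 [-]

WB = [2, 0]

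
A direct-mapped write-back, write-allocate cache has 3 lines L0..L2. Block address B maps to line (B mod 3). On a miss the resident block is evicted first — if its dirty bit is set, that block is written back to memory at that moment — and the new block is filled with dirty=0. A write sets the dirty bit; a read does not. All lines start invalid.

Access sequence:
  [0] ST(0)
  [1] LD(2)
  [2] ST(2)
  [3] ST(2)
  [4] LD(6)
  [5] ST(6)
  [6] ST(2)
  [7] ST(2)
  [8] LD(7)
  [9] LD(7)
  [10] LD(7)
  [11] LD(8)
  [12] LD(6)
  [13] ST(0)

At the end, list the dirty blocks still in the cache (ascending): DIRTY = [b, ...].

0: W B0 -> L0 miss  d=D]
1: R B2 -> L2 miss  d=-]
2: W B2 -> L2 hit  d=D]
3: W B2 -> L2 hit  d=D]
4: R B6 -> L0 miss wb->B0  d=-]
5: W B6 -> L0 hit  d=D]
6: W B2 -> L2 hit  d=D]
7: W B2 -> L2 hit  d=D]
8: R B7 -> L1 miss  d=-]
9: R B7 -> L1 hit  d=-]
10: R B7 -> L1 hit  d=-]
11: R B8 -> L2 miss wb->B2  d=-]
12: R B6 -> L0 hit  d=D]
13: W B0 -> L0 miss wb->B6  d=D]

DIRTY = [0]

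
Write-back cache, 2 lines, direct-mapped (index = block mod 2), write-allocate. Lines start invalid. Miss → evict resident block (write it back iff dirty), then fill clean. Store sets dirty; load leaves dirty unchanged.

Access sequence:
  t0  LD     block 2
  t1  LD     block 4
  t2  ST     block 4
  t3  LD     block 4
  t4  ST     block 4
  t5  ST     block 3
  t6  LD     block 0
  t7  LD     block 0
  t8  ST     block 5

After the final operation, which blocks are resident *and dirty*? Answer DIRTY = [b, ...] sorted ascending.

0: R B2 → L0 miss [-]
1: R B4 → L0 miss [-]
2: W B4 → L0 hit [D]
3: R B4 → L0 hit [D]
4: W B4 → L0 hit [D]
5: W B3 → L1 miss [D]
6: R B0 → L0 miss wb→B4 [-]
7: R B0 → L0 hit [-]
8: W B5 → L1 miss wb→B3 [D]

DIRTY = [5]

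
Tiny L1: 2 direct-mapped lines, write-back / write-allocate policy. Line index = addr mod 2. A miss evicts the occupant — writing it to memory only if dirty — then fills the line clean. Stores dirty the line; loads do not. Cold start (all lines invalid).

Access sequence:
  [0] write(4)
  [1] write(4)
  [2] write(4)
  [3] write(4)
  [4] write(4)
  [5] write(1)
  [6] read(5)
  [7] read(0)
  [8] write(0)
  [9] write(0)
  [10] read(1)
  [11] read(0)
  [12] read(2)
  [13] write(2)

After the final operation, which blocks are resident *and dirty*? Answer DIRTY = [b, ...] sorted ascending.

DIRTY = [2]

0: W B4 → L0 miss [D]
1: W B4 → L0 hit [D]
2: W B4 → L0 hit [D]
3: W B4 → L0 hit [D]
4: W B4 → L0 hit [D]
5: W B1 → L1 miss [D]
6: R B5 → L1 miss wb→B1 [-]
7: R B0 → L0 miss wb→B4 [-]
8: W B0 → L0 hit [D]
9: W B0 → L0 hit [D]
10: R B1 → L1 miss [-]
11: R B0 → L0 hit [D]
12: R B2 → L0 miss wb→B0 [-]
13: W B2 → L0 hit [D]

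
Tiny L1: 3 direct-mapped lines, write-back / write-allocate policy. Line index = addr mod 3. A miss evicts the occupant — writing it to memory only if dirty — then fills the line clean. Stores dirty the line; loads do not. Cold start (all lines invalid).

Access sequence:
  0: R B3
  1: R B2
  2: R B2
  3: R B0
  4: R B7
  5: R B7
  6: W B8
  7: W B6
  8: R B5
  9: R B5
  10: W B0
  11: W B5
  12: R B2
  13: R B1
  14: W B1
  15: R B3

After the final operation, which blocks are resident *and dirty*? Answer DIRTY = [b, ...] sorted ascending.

0: R B3 -> L0 miss  d=-]
1: R B2 -> L2 miss  d=-]
2: R B2 -> L2 hit  d=-]
3: R B0 -> L0 miss  d=-]
4: R B7 -> L1 miss  d=-]
5: R B7 -> L1 hit  d=-]
6: W B8 -> L2 miss  d=D]
7: W B6 -> L0 miss  d=D]
8: R B5 -> L2 miss wb->B8  d=-]
9: R B5 -> L2 hit  d=-]
10: W B0 -> L0 miss wb->B6  d=D]
11: W B5 -> L2 hit  d=D]
12: R B2 -> L2 miss wb->B5  d=-]
13: R B1 -> L1 miss  d=-]
14: W B1 -> L1 hit  d=D]
15: R B3 -> L0 miss wb->B0  d=-]

DIRTY = [1]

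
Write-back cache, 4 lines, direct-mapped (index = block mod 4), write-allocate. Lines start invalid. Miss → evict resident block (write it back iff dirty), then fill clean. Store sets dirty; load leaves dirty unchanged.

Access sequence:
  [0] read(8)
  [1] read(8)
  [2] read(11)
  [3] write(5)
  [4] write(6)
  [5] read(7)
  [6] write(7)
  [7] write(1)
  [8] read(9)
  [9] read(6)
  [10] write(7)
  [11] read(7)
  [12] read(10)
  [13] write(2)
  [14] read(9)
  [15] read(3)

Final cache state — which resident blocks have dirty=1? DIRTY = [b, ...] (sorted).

DIRTY = [2]

  0 | R B8 → L0 miss [-]
  1 | R B8 → L0 hit [-]
  2 | R B11 → L3 miss [-]
  3 | W B5 → L1 miss [D]
  4 | W B6 → L2 miss [D]
  5 | R B7 → L3 miss [-]
  6 | W B7 → L3 hit [D]
  7 | W B1 → L1 miss wb→B5 [D]
  8 | R B9 → L1 miss wb→B1 [-]
  9 | R B6 → L2 hit [D]
  10 | W B7 → L3 hit [D]
  11 | R B7 → L3 hit [D]
  12 | R B10 → L2 miss wb→B6 [-]
  13 | W B2 → L2 miss [D]
  14 | R B9 → L1 hit [-]
  15 | R B3 → L3 miss wb→B7 [-]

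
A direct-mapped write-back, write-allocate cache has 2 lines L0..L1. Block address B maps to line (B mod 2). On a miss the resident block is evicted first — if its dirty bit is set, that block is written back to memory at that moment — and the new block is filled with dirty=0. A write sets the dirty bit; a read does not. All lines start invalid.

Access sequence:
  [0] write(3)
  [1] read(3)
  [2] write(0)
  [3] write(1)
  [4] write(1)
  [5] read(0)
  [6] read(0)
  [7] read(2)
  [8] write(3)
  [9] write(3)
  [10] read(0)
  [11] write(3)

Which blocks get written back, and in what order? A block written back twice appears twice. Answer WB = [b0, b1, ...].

  0 | W B3 → L1 miss [D]
  1 | R B3 → L1 hit [D]
  2 | W B0 → L0 miss [D]
  3 | W B1 → L1 miss wb→B3 [D]
  4 | W B1 → L1 hit [D]
  5 | R B0 → L0 hit [D]
  6 | R B0 → L0 hit [D]
  7 | R B2 → L0 miss wb→B0 [-]
  8 | W B3 → L1 miss wb→B1 [D]
  9 | W B3 → L1 hit [D]
  10 | R B0 → L0 miss [-]
  11 | W B3 → L1 hit [D]

WB = [3, 0, 1]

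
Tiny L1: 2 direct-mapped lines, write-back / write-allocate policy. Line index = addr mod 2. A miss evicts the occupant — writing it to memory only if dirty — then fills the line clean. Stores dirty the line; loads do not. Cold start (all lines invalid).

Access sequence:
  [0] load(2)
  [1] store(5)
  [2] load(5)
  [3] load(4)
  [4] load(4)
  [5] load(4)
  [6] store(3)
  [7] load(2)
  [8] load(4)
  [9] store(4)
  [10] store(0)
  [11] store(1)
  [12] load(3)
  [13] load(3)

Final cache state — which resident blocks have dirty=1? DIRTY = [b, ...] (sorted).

DIRTY = [0]

0: R B2 -> L0 miss  d=-]
1: W B5 -> L1 miss  d=D]
2: R B5 -> L1 hit  d=D]
3: R B4 -> L0 miss  d=-]
4: R B4 -> L0 hit  d=-]
5: R B4 -> L0 hit  d=-]
6: W B3 -> L1 miss wb->B5  d=D]
7: R B2 -> L0 miss  d=-]
8: R B4 -> L0 miss  d=-]
9: W B4 -> L0 hit  d=D]
10: W B0 -> L0 miss wb->B4  d=D]
11: W B1 -> L1 miss wb->B3  d=D]
12: R B3 -> L1 miss wb->B1  d=-]
13: R B3 -> L1 hit  d=-]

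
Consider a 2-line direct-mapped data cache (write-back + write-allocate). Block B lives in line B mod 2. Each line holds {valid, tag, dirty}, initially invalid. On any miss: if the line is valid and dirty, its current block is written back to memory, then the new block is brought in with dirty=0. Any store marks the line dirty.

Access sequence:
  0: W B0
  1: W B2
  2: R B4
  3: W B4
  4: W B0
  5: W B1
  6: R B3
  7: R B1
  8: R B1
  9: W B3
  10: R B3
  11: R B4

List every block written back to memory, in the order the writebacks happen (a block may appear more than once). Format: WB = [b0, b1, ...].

0: W B0 -> L0 miss  d=D]
1: W B2 -> L0 miss wb->B0  d=D]
2: R B4 -> L0 miss wb->B2  d=-]
3: W B4 -> L0 hit  d=D]
4: W B0 -> L0 miss wb->B4  d=D]
5: W B1 -> L1 miss  d=D]
6: R B3 -> L1 miss wb->B1  d=-]
7: R B1 -> L1 miss  d=-]
8: R B1 -> L1 hit  d=-]
9: W B3 -> L1 miss  d=D]
10: R B3 -> L1 hit  d=D]
11: R B4 -> L0 miss wb->B0  d=-]

WB = [0, 2, 4, 1, 0]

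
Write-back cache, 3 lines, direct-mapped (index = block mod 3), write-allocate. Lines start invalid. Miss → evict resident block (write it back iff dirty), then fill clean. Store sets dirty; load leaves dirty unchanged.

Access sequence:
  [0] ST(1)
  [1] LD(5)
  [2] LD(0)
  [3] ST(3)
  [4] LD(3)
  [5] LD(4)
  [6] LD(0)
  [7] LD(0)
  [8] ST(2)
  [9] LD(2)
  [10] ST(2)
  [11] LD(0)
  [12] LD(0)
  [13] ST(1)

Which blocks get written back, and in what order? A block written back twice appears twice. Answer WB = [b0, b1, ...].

0: W B1 → L1 miss [D]
1: R B5 → L2 miss [-]
2: R B0 → L0 miss [-]
3: W B3 → L0 miss [D]
4: R B3 → L0 hit [D]
5: R B4 → L1 miss wb→B1 [-]
6: R B0 → L0 miss wb→B3 [-]
7: R B0 → L0 hit [-]
8: W B2 → L2 miss [D]
9: R B2 → L2 hit [D]
10: W B2 → L2 hit [D]
11: R B0 → L0 hit [-]
12: R B0 → L0 hit [-]
13: W B1 → L1 miss [D]

WB = [1, 3]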